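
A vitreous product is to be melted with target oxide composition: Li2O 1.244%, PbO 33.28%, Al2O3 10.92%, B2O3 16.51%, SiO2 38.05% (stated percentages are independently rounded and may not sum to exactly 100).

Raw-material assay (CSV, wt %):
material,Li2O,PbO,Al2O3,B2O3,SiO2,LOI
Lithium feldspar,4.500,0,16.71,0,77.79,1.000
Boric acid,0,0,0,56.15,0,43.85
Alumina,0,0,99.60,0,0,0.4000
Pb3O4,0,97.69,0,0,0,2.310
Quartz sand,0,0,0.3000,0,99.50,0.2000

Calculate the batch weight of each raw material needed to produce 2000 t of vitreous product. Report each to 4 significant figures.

Batch per 2000 t vitreous product:
  Lithium feldspar: 552.9 t
  Boric acid: 588.1 t
  Alumina: 125.5 t
  Pb3O4: 681.3 t
  Quartz sand: 332.6 t
Total batch = 2280 t; LOI loss = 280.3 t; yield = 87.71%

Working values are displayed (rounded to 4 significant digits) on the page; the whole derivation keeps full float precision through every step — every reported result carries a single rounding; derived quantities are computed in full float precision (ignition loss, yield, net glass mass, the five compositions, the totals) using the weight values at 2000 t of glass, as they appear in question or answer.
Target masses of each oxide per 2000 t vitreous product:
  Li2O: 1.244% × 2000 = 24.88 t
  PbO: 33.28% × 2000 = 665.6 t
  Al2O3: 10.92% × 2000 = 218.4 t
  B2O3: 16.51% × 2000 = 330.2 t
  SiO2: 38.05% × 2000 = 761.0 t
Balance tally, oxide-wise, using the reported weights, versus the basis set out (sum by sum, the targets are met inside rounding margins):
  Li2O: 552.9·0.04500 = 24.88 t (target 24.88 t)
  PbO: 681.3·0.9769 = 665.6 t (target 665.6 t)
  Al2O3: 552.9·0.1671 + 125.5·0.9960 + 332.6·0.003000 = 218.4 t (target 218.4 t)
  B2O3: 588.1·0.5615 = 330.2 t (target 330.2 t)
  SiO2: 552.9·0.7779 + 332.6·0.9950 = 761.0 t (target 761.0 t)
Glass-mass bookkeeping: total batch − LOI = 2000 t (summing oxide targets gives 2000 t; the stated basis being 2000 t — any gap is answer rounding).
Batch total: Σ batch = 2280 t; LOI loss = Σ batch·LOI = 280.3 t; yield: glass divided by total = 87.71%.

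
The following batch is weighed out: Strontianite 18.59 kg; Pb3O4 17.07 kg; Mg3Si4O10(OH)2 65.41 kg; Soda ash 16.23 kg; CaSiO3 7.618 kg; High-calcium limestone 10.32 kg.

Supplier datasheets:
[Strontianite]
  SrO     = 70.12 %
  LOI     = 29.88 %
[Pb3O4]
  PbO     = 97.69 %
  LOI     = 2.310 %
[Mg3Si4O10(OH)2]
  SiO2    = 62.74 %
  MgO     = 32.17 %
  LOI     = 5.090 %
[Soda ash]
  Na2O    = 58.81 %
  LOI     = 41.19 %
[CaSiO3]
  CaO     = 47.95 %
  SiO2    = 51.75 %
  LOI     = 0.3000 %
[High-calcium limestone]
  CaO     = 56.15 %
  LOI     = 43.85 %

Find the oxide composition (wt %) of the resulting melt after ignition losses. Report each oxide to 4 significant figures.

The whole derivation runs at full precision in all steps — rounding to four significant digits applies to every in-between result as displayed — every reported value includes exactly one rounding — the derived quantities (the six compositions, ignition loss, yield, glass mass, the totals) are recomputed from the batch weights per 114.7 kg of glass in full float precision, as they appear in question or answer.
What the batch supplies per oxide:
  CaO: 7.618·0.4795 + 10.32·0.5615 = 9.448 kg
  SrO: 18.59·0.7012 = 13.04 kg
  SiO2: 65.41·0.6274 + 7.618·0.5175 = 44.98 kg
  MgO: 65.41·0.3217 = 21.04 kg
  Na2O: 16.23·0.5881 = 9.545 kg
  PbO: 17.07·0.9769 = 16.68 kg
LOI: 18.59·0.2988 + 17.07·0.02310 + 65.41·0.05090 + 16.23·0.4119 + 7.618·0.003000 + 10.32·0.4385 = 20.51 kg
Resulting glass, batch − LOI: 135.2 − 20.51 = 114.7 kg (matching Σ of the oxides)
wt % = 100 × oxide mass / glass mass

Glass mass = 114.7 kg (batch 135.2 − LOI 20.51).
Composition: CaO 8.235%, SrO 11.36%, SiO2 39.21%, MgO 18.34%, Na2O 8.320%, PbO 14.54%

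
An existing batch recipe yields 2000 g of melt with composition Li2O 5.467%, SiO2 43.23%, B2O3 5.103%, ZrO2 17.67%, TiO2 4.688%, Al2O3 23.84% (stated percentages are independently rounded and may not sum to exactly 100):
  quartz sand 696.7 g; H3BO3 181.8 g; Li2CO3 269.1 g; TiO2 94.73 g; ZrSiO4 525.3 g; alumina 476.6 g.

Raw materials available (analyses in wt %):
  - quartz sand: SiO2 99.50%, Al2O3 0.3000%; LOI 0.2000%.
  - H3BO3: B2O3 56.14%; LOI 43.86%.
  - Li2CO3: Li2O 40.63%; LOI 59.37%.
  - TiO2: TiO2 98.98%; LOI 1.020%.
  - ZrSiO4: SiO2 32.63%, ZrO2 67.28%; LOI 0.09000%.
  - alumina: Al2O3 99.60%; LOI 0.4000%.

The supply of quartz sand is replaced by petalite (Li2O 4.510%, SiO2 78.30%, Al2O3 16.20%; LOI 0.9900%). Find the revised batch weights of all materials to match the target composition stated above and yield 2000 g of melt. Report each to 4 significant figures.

Values along the way appear (rounded to 4 significant figures) between the steps. Every computation runs at full float precision from start to finish. Every reported value undergoes a single rounding — all derived quantities are recomputed in full float precision (yield, totals, LOI, the six compositions, net glass mass) using the weight values for 2000 g of glass, as set out in problem or answer.
Target masses of each oxide per 2000 g melt:
  Li2O: 5.467% × 2000 = 109.3 g
  SiO2: 43.23% × 2000 = 864.6 g
  B2O3: 5.103% × 2000 = 102.1 g
  ZrO2: 17.67% × 2000 = 353.4 g
  TiO2: 4.688% × 2000 = 93.76 g
  Al2O3: 23.84% × 2000 = 476.8 g
Oxide-by-oxide audit with the batch weights as given, at the basis given (target by target, the sums agree within answer rounding):
  Li2O: 885.3·0.04510 + 170.8·0.4063 = 109.3 g (target 109.3 g)
  SiO2: 885.3·0.7830 + 525.3·0.3263 = 864.6 g (target 864.6 g)
  B2O3: 181.8·0.5614 = 102.1 g (target 102.1 g)
  ZrO2: 525.3·0.6728 = 353.4 g (target 353.4 g)
  TiO2: 94.73·0.9898 = 93.76 g (target 93.76 g)
  Al2O3: 885.3·0.1620 + 334.7·0.9960 = 476.8 g (target 476.8 g)
Consistency of the glass mass: whole batch net of LOI = 2000 g (the Σ of target masses is 2000 g; basis as stated: 2000 g — rounding explains the deltas).
Summing the batch: Σ batch = 2193 g; ignition loss, Σ(batch × LOI) = 192.7 g; the yield ratio, glass ÷ batch: 91.21%.

Revised batch per 2000 g melt:
  petalite: 885.3 g
  H3BO3: 181.8 g
  Li2CO3: 170.8 g
  TiO2: 94.73 g
  ZrSiO4: 525.3 g
  alumina: 334.7 g
Total batch = 2193 g; LOI loss = 192.7 g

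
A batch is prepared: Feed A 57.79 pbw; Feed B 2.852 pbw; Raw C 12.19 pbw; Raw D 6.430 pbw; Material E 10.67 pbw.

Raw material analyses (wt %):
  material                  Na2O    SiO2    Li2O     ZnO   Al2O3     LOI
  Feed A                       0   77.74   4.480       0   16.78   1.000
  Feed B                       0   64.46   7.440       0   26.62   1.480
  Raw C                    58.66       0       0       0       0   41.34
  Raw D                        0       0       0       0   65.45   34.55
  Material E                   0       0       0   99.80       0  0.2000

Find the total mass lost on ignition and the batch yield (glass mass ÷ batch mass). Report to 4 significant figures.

Intermediates are shown rounded to four significant figures between the steps — exact precision is carried throughout; every reported result receives exactly one rounding. Derived quantities are re-derived using the weight values at 82.03 pbw of glass in exact precision (net glass mass, the yield, five oxide percentages, totals, LOI) precisely as stated by the problem or the answer.
Material-by-material LOI:
  Feed A: 57.79 × 0.01000 = 0.5779 pbw
  Feed B: 2.852 × 0.01480 = 0.04221 pbw
  Raw C: 12.19 × 0.4134 = 5.039 pbw
  Raw D: 6.430 × 0.3455 = 2.222 pbw
  Material E: 10.67 × 0.002000 = 0.02134 pbw
Total LOI = 7.902 pbw
Glass = batch − LOI = 89.93 − 7.902 = 82.03 pbw

LOI loss = 7.902 pbw; glass = 82.03 pbw; yield = 91.21%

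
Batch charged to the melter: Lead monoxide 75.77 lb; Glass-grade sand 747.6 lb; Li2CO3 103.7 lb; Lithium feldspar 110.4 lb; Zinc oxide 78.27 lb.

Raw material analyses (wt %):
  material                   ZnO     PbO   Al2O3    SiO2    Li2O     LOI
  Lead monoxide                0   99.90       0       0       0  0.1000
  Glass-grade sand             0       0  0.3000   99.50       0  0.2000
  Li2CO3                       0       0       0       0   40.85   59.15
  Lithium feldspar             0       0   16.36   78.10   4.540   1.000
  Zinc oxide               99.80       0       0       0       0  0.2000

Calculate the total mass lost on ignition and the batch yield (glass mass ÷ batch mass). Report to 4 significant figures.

LOI loss = 64.17 lb; glass = 1052 lb; yield = 94.25%

Every computation holds full float precision at all times — mid-chain values are shown, rounded to four significant figures, in the working; a single rounding produces each reported result. All derived quantities (the totals, ignition loss, five oxide percentages, net glass mass, the yield) are rebuilt using the weight values at 1052 lb of glass in full float precision as quoted within question or answer.
Ignition loss by material:
  Lead monoxide: 75.77 × 0.001000 = 0.07577 lb
  Glass-grade sand: 747.6 × 0.002000 = 1.495 lb
  Li2CO3: 103.7 × 0.5915 = 61.34 lb
  Lithium feldspar: 110.4 × 0.01000 = 1.104 lb
  Zinc oxide: 78.27 × 0.002000 = 0.1565 lb
Total LOI = 64.17 lb
Glass = batch − LOI = 1116 − 64.17 = 1052 lb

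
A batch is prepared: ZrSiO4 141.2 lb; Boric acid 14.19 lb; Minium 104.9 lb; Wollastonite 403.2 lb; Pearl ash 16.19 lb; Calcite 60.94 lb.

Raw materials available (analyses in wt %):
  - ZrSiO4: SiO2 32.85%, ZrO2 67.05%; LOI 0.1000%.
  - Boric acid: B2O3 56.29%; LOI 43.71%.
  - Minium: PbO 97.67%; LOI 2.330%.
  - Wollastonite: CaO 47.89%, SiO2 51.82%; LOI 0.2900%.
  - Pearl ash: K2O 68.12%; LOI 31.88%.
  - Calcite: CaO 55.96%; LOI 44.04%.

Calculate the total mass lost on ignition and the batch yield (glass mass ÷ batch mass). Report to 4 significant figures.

Working values are displayed, rounded to four significant digits, in the printout — every computation runs at full float precision through every step. Every reported value is rounded only once. Derived quantities, which include net glass mass, six oxide percentages, totals, LOI, the yield, are recomputed at full precision, exactly as shown in problem or answer, using the weight values for 698.7 lb of glass.
LOI of each material in turn:
  ZrSiO4: 141.2 × 0.001000 = 0.1412 lb
  Boric acid: 14.19 × 0.4371 = 6.202 lb
  Minium: 104.9 × 0.02330 = 2.444 lb
  Wollastonite: 403.2 × 0.002900 = 1.169 lb
  Pearl ash: 16.19 × 0.3188 = 5.161 lb
  Calcite: 60.94 × 0.4404 = 26.84 lb
Total LOI = 41.96 lb
Glass = batch − LOI = 740.6 − 41.96 = 698.7 lb

LOI loss = 41.96 lb; glass = 698.7 lb; yield = 94.33%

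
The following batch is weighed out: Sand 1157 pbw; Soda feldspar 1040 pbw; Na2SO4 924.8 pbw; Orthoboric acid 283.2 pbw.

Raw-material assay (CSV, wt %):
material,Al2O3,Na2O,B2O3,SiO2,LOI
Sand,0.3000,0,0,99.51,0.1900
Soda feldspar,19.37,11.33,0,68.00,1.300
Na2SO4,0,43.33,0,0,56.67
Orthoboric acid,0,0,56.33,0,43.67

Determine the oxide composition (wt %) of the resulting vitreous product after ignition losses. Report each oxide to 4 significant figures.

Glass mass = 2742 pbw (batch 3405 − LOI 663.5).
Composition: Al2O3 7.475%, Na2O 18.91%, B2O3 5.819%, SiO2 67.79%

Each numeric step runs at full float precision at each step. Rounding to four significant digits extends to each mid-chain value as displayed; each reported figure takes a single rounding. All derived quantities (yield, the four compositions, the totals, glass mass, ignition loss) are carried from the weighed amounts per 2742 pbw of glass at full precision as written in either problem or answer.
Per-oxide mass from batch:
  Al2O3: 1157·0.003000 + 1040·0.1937 = 204.9 pbw
  Na2O: 1040·0.1133 + 924.8·0.4333 = 518.5 pbw
  B2O3: 283.2·0.5633 = 159.5 pbw
  SiO2: 1157·0.9951 + 1040·0.6800 = 1859 pbw
LOI: 1157·0.001900 + 1040·0.01300 + 924.8·0.5667 + 283.2·0.4367 = 663.5 pbw
Net of LOI, the glass mass = 3405 − 663.5 = 2742 pbw (matching Σ of the oxides)
each wt % is 100 × oxide ÷ glass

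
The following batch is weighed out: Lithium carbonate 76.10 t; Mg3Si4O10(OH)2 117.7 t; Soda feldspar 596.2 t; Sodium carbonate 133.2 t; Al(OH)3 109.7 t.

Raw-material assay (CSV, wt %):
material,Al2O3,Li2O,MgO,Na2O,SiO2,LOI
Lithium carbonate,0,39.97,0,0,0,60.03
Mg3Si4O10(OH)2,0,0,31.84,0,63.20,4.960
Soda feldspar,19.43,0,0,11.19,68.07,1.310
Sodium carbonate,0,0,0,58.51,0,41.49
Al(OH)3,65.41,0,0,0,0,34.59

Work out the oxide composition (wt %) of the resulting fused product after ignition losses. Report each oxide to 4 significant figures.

Glass mass = 880.4 t (batch 1033 − LOI 152.5).
Composition: Al2O3 21.31%, Li2O 3.455%, MgO 4.257%, Na2O 16.43%, SiO2 54.55%

Every computation carries full precision through the solve; working values are shown rounded to four significant digits at each printed step; a single rounding completes every reported number — the derived quantities, including five oxide percentages, LOI, the totals, glass mass, the yield, are carried using the weight values at 880.4 t of glass in full float precision, exactly as shown in the problem or answer text.
Per-oxide mass from batch:
  Al2O3: 596.2·0.1943 + 109.7·0.6541 = 187.6 t
  Li2O: 76.10·0.3997 = 30.42 t
  MgO: 117.7·0.3184 = 37.48 t
  Na2O: 596.2·0.1119 + 133.2·0.5851 = 144.7 t
  SiO2: 117.7·0.6320 + 596.2·0.6807 = 480.2 t
LOI: 76.10·0.6003 + 117.7·0.04960 + 596.2·0.01310 + 133.2·0.4149 + 109.7·0.3459 = 152.5 t
Glass mass = batch − LOI = 1033 − 152.5 = 880.4 t (equal to the oxide-mass sum)
percent share: oxide ÷ glass, ×100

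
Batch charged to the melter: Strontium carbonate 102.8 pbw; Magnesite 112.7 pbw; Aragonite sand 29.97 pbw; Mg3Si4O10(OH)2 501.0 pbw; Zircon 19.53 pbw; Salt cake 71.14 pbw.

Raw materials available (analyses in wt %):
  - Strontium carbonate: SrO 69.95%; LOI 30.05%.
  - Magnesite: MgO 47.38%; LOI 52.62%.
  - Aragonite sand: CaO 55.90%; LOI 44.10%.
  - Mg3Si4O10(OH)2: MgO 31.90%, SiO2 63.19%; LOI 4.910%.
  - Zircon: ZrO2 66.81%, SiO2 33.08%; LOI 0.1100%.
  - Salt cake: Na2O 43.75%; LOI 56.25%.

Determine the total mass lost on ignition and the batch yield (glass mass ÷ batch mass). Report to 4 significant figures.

The whole derivation keeps full precision through every step; values along the way appear rounded off to 4 significant digits between the steps; every reported number sees exactly one rounding; the derived quantities, which include the totals, LOI, six oxide percentages, net glass mass, the yield, are re-derived in exact precision, as they appear in the question or the answer, starting from the weights at 669.1 pbw of glass.
Per-material ignition loss:
  Strontium carbonate: 102.8 × 0.3005 = 30.89 pbw
  Magnesite: 112.7 × 0.5262 = 59.30 pbw
  Aragonite sand: 29.97 × 0.4410 = 13.22 pbw
  Mg3Si4O10(OH)2: 501.0 × 0.04910 = 24.60 pbw
  Zircon: 19.53 × 0.001100 = 0.02148 pbw
  Salt cake: 71.14 × 0.5625 = 40.02 pbw
Total LOI = 168.0 pbw
Glass = batch − LOI = 837.1 − 168.0 = 669.1 pbw

LOI loss = 168.0 pbw; glass = 669.1 pbw; yield = 79.93%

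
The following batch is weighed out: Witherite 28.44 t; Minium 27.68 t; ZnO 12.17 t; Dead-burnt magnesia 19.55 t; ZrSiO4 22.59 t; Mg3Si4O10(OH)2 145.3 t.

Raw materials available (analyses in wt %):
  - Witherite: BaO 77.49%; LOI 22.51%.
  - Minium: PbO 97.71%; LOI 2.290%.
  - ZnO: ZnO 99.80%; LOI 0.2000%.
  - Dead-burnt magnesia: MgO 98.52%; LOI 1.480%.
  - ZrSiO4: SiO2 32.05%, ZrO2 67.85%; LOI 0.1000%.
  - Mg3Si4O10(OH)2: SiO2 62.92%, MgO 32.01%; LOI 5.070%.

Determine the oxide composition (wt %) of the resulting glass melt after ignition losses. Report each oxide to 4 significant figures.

Glass mass = 241.0 t (batch 255.7 − LOI 14.74).
Composition: BaO 9.145%, ZnO 5.040%, SiO2 40.94%, ZrO2 6.360%, MgO 27.29%, PbO 11.22%

Exact precision is kept all the way through; working values are shown, rounded to four significant figures, across the worked steps — each reported value carries a single rounding — all derived quantities, including net glass mass, the totals, six oxide percentages, the yield, ignition loss, are computed from the batch weights at 241.0 t of glass in full float precision, as written in the problem or the answer.
Oxide-by-oxide delivered mass:
  BaO: 28.44·0.7749 = 22.04 t
  ZnO: 12.17·0.9980 = 12.15 t
  SiO2: 22.59·0.3205 + 145.3·0.6292 = 98.66 t
  ZrO2: 22.59·0.6785 = 15.33 t
  MgO: 19.55·0.9852 + 145.3·0.3201 = 65.77 t
  PbO: 27.68·0.9771 = 27.05 t
LOI: 28.44·0.2251 + 27.68·0.02290 + 12.17·0.002000 + 19.55·0.01480 + 22.59·0.001000 + 145.3·0.05070 = 14.74 t
The glass mass, total less LOI, = 255.7 − 14.74 = 241.0 t (consistent with Σ oxide mass)
wt % = 100 × oxide mass / glass mass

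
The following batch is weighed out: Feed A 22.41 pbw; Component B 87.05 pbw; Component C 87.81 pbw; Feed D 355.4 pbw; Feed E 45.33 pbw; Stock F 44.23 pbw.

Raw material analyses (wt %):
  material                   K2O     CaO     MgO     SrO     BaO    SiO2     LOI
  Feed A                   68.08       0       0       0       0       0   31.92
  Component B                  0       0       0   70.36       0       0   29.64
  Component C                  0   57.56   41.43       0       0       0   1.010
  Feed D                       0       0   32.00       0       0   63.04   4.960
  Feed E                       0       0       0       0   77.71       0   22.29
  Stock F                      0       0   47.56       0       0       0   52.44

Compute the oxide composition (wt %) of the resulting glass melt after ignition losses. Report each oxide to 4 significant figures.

Each numeric step maintains exact precision in every operation — values along the way are printed (rounded to 4 significant digits) at each printed step — each reported value takes just one rounding — derived quantities, which include yield, six oxide percentages, ignition loss, glass mass, totals, are computed at full precision, as set out in either problem or answer, from the weighed amounts for 557.5 pbw of glass.
Oxide masses out of the charge:
  K2O: 22.41·0.6808 = 15.26 pbw
  CaO: 87.81·0.5756 = 50.54 pbw
  MgO: 87.81·0.4143 + 355.4·0.3200 + 44.23·0.4756 = 171.1 pbw
  SrO: 87.05·0.7036 = 61.25 pbw
  BaO: 45.33·0.7771 = 35.23 pbw
  SiO2: 355.4·0.6304 = 224.0 pbw
LOI: 22.41·0.3192 + 87.05·0.2964 + 87.81·0.01010 + 355.4·0.04960 + 45.33·0.2229 + 44.23·0.5244 = 84.77 pbw
The glass mass, total less LOI, = 642.2 − 84.77 = 557.5 pbw (= the summed oxide contributions)
each oxide over glass, ×100, is wt %

Glass mass = 557.5 pbw (batch 642.2 − LOI 84.77).
Composition: K2O 2.737%, CaO 9.067%, MgO 30.70%, SrO 10.99%, BaO 6.319%, SiO2 40.19%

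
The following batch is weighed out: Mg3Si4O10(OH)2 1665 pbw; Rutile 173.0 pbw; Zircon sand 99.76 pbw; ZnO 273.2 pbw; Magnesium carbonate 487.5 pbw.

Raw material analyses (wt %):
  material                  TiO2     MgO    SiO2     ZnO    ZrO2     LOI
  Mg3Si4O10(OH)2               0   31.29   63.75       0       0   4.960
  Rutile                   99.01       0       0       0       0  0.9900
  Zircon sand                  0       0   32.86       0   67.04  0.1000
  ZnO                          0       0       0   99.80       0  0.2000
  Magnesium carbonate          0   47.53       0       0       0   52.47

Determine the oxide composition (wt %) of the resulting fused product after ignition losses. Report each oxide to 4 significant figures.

Glass mass = 2358 pbw (batch 2698 − LOI 340.7).
Composition: TiO2 7.265%, MgO 31.92%, SiO2 46.41%, ZnO 11.56%, ZrO2 2.837%

Values along the way appear rounded to 4 significant digits alongside each step; each numeric step maintains full precision in all steps; every reported number sees exactly one rounding — all derived quantities (totals, ignition loss, yield, the five compositions, net glass mass) are computed in full float precision from the batch weights for 2358 pbw of glass as they appear in the problem or the answer.
Mass of each oxide from the mix:
  TiO2: 173.0·0.9901 = 171.3 pbw
  MgO: 1665·0.3129 + 487.5·0.4753 = 752.7 pbw
  SiO2: 1665·0.6375 + 99.76·0.3286 = 1094 pbw
  ZnO: 273.2·0.9980 = 272.7 pbw
  ZrO2: 99.76·0.6704 = 66.88 pbw
LOI: 1665·0.04960 + 173.0·0.009900 + 99.76·0.001000 + 273.2·0.002000 + 487.5·0.5247 = 340.7 pbw
Resulting glass, batch − LOI: 2698 − 340.7 = 2358 pbw (consistent with Σ oxide mass)
percent share: oxide ÷ glass, ×100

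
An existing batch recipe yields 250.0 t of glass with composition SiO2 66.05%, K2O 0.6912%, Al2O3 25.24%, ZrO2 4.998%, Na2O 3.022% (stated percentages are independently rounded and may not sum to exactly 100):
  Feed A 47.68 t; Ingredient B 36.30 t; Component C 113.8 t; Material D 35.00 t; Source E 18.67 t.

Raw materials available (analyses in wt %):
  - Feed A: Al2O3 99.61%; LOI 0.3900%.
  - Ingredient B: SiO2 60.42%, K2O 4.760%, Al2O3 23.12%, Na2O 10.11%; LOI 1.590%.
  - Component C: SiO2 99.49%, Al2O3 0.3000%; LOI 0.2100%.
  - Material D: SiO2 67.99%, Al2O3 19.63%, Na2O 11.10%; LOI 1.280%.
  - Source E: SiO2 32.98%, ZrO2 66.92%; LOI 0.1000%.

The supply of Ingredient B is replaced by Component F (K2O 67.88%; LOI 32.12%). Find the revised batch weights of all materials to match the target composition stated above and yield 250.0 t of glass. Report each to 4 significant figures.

Revised batch per 250.0 t glass:
  Feed A: 49.59 t
  Component F: 2.546 t
  Component C: 113.3 t
  Material D: 68.06 t
  Source E: 18.67 t
Total batch = 252.2 t; LOI loss = 2.139 t

Each numeric step holds full float precision at all times — intermediates are printed rounded to 4 significant figures in the printout; every reported result includes exactly one rounding. All derived quantities (the totals, five oxide percentages, ignition loss, yield, net glass mass) are re-derived at full float precision starting from the weights for 250.0 t of glass exactly as shown in the problem or the answer.
Per-oxide target masses for 250.0 t glass:
  SiO2: 66.05% × 250.0 = 165.1 t
  K2O: 0.6912% × 250.0 = 1.728 t
  Al2O3: 25.24% × 250.0 = 63.10 t
  ZrO2: 4.998% × 250.0 = 12.50 t
  Na2O: 3.022% × 250.0 = 7.555 t
Mass-balance tally per oxide using the reported weights, at the basis given (sum by sum, the targets are met inside rounding margins):
  SiO2: 113.3·0.9949 + 68.06·0.6799 + 18.67·0.3298 = 165.2 t (target 165.1 t)
  K2O: 2.546·0.6788 = 1.728 t (target 1.728 t)
  Al2O3: 49.59·0.9961 + 113.3·0.003000 + 68.06·0.1963 = 63.10 t (target 63.10 t)
  ZrO2: 18.67·0.6692 = 12.49 t (target 12.50 t)
  Na2O: 68.06·0.1110 = 7.555 t (target 7.555 t)
Consistency of the glass mass: batch Σ − ignition loss = 250.0 t (summing oxide targets gives 250.0 t; against the stated basis, 250.0 t — deltas are rounding alone).
Batch grand total — Σ batch = 252.2 t; ignition loss, Σ(batch × LOI) = 2.139 t; the yield ratio, glass ÷ batch: 99.15%.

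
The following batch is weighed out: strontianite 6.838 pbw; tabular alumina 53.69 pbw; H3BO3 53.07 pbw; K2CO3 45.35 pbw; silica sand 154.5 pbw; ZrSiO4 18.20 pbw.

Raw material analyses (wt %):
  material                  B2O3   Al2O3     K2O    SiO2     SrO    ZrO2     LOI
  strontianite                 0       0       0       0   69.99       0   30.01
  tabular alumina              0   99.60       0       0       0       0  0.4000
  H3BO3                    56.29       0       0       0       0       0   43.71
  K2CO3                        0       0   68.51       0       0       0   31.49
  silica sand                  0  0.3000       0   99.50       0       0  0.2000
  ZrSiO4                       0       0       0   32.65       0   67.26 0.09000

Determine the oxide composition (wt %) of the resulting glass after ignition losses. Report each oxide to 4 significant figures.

Each numeric step carries full float precision in all steps; in-progress results are displayed, rounded to four significant digits, as written. Exactly one rounding goes into every reported value — all derived quantities (yield, ignition loss, the totals, net glass mass, the six compositions) are rebuilt from the batch weights per 291.6 pbw of glass at full precision, as written in question or answer.
Oxide masses out of the charge:
  B2O3: 53.07·0.5629 = 29.87 pbw
  Al2O3: 53.69·0.9960 + 154.5·0.003000 = 53.94 pbw
  K2O: 45.35·0.6851 = 31.07 pbw
  SiO2: 154.5·0.9950 + 18.20·0.3265 = 159.7 pbw
  SrO: 6.838·0.6999 = 4.786 pbw
  ZrO2: 18.20·0.6726 = 12.24 pbw
LOI: 6.838·0.3001 + 53.69·0.004000 + 53.07·0.4371 + 45.35·0.3149 + 154.5·0.002000 + 18.20·9.000e-04 = 40.07 pbw
Resulting glass, batch − LOI: 331.6 − 40.07 = 291.6 pbw (= the summed oxide contributions)
each wt % is 100 × oxide ÷ glass

Glass mass = 291.6 pbw (batch 331.6 − LOI 40.07).
Composition: B2O3 10.25%, Al2O3 18.50%, K2O 10.66%, SiO2 54.76%, SrO 1.641%, ZrO2 4.198%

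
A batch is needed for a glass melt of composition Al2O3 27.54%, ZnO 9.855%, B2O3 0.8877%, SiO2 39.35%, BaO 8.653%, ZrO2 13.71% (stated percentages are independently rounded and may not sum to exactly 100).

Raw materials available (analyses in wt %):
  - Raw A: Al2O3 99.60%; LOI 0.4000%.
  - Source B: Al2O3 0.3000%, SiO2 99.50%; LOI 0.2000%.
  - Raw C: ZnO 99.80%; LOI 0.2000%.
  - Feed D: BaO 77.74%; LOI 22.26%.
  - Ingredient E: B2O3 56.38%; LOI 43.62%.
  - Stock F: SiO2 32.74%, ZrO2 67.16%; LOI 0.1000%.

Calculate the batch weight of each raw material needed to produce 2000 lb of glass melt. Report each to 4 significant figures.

Batch per 2000 lb glass melt:
  Raw A: 551.0 lb
  Source B: 656.6 lb
  Raw C: 197.5 lb
  Feed D: 222.6 lb
  Ingredient E: 31.49 lb
  Stock F: 408.3 lb
Total batch = 2067 lb; LOI loss = 67.61 lb; yield = 96.73%

Intermediates are shown, rounded to four significant figures, in the working — each numeric step holds exact precision through the solve; exactly one rounding lands on every reported value; derived quantities (ignition loss, the six compositions, totals, glass mass, yield) are re-derived in full float precision using the weight values for 2000 lb of glass, as quoted within the problem or the answer.
Per-oxide target masses for 2000 lb glass melt:
  Al2O3: 27.54% × 2000 = 550.8 lb
  ZnO: 9.855% × 2000 = 197.1 lb
  B2O3: 0.8877% × 2000 = 17.75 lb
  SiO2: 39.35% × 2000 = 787.0 lb
  BaO: 8.653% × 2000 = 173.1 lb
  ZrO2: 13.71% × 2000 = 274.2 lb
Sums-versus-targets review per the reported batch figures, relative to the basis at hand (every target is met by its sum inside rounding margins):
  Al2O3: 551.0·0.9960 + 656.6·0.003000 = 550.8 lb (target 550.8 lb)
  ZnO: 197.5·0.9980 = 197.1 lb (target 197.1 lb)
  B2O3: 31.49·0.5638 = 17.75 lb (target 17.75 lb)
  SiO2: 656.6·0.9950 + 408.3·0.3274 = 787.0 lb (target 787.0 lb)
  BaO: 222.6·0.7774 = 173.0 lb (target 173.1 lb)
  ZrO2: 408.3·0.6716 = 274.2 lb (target 274.2 lb)
Glass-mass bookkeeping: batch total minus LOI = 2000 lb (summing oxide targets gives 2000 lb; basis as stated: 2000 lb — gaps are rounding artifacts).
Batch grand total — Σ batch = 2067 lb; loss to ignition Σ batch·LOI = 67.61 lb; yield, glass over the total, = 96.73%.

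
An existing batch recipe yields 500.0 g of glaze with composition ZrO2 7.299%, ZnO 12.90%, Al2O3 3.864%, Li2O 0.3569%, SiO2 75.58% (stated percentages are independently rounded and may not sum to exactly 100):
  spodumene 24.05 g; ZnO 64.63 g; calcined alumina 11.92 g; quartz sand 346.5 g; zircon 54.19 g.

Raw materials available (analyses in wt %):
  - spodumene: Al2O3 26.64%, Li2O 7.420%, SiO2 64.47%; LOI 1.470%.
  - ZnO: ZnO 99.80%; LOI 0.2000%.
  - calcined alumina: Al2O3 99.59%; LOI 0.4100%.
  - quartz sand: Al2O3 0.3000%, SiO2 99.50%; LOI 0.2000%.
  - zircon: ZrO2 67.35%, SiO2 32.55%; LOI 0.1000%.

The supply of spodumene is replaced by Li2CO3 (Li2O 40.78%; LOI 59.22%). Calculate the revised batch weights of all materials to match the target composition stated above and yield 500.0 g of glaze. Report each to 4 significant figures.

All arithmetic carries full precision in every operation. Mid-chain values are printed (rounded to four significant digits) as written; every reported result is rounded a single time; all derived quantities (yield, net glass mass, totals, five oxide percentages, ignition loss) are re-derived in exact precision using the weight values for 500.0 g of glass, exactly as shown in problem or answer.
Target masses of each oxide per 500.0 g glaze:
  ZrO2: 7.299% × 500.0 = 36.49 g
  ZnO: 12.90% × 500.0 = 64.50 g
  Al2O3: 3.864% × 500.0 = 19.32 g
  Li2O: 0.3569% × 500.0 = 1.784 g
  SiO2: 75.58% × 500.0 = 377.9 g
Per-oxide balance check on the weights just shown, at the basis given (each sum matches its target mass net of answer rounding effects):
  ZrO2: 54.19·0.6735 = 36.50 g (target 36.49 g)
  ZnO: 64.63·0.9980 = 64.50 g (target 64.50 g)
  Al2O3: 18.31·0.9959 + 362.1·0.003000 = 19.32 g (target 19.32 g)
  Li2O: 4.376·0.4078 = 1.785 g (target 1.784 g)
  SiO2: 362.1·0.9950 + 54.19·0.3255 = 377.9 g (target 377.9 g)
Auditing the glass mass value: total charge less LOI = 500.0 g (per-oxide target masses sum to 500.0 g; the stated basis being 500.0 g — differing by rounding only).
Batch grand total — Σ batch = 503.6 g; ignition loss, Σ(batch × LOI) = 3.574 g; glass ÷ batch gives a yield of 99.29%.

Revised batch per 500.0 g glaze:
  Li2CO3: 4.376 g
  ZnO: 64.63 g
  calcined alumina: 18.31 g
  quartz sand: 362.1 g
  zircon: 54.19 g
Total batch = 503.6 g; LOI loss = 3.574 g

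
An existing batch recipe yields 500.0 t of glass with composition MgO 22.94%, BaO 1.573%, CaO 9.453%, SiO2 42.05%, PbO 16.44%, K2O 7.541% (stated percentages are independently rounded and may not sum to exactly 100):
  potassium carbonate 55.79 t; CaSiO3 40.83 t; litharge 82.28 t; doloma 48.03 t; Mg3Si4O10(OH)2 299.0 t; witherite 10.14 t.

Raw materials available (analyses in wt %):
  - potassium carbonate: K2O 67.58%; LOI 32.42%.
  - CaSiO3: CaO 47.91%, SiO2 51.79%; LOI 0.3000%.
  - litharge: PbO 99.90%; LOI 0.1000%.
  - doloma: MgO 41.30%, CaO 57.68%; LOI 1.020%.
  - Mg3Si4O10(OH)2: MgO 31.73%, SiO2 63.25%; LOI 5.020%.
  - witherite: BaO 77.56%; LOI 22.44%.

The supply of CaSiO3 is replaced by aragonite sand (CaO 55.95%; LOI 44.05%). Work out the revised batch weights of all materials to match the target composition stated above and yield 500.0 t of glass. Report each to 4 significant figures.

Revised batch per 500.0 t glass:
  potassium carbonate: 55.79 t
  aragonite sand: 61.45 t
  litharge: 82.28 t
  doloma: 22.34 t
  Mg3Si4O10(OH)2: 332.4 t
  witherite: 10.14 t
Total batch = 564.4 t; LOI loss = 64.43 t

Intermediates appear with 4-significant-figure rounding within the worked lines. All internal work maintains full precision end to end. Exactly one rounding is applied to each reported figure. All derived quantities are computed at exact precision (the totals, the yield, net glass mass, LOI, six oxide percentages) from the weighed amounts at 500.0 t of glass as set out in the problem or answer text.
Target masses of each oxide per 500.0 t glass:
  MgO: 22.94% × 500.0 = 114.7 t
  BaO: 1.573% × 500.0 = 7.865 t
  CaO: 9.453% × 500.0 = 47.26 t
  SiO2: 42.05% × 500.0 = 210.2 t
  PbO: 16.44% × 500.0 = 82.20 t
  K2O: 7.541% × 500.0 = 37.70 t
Balance tally, oxide-wise, using the reported weights, under the basis named above (sums match the target masses exact up to rounding of places):
  MgO: 22.34·0.4130 + 332.4·0.3173 = 114.7 t (target 114.7 t)
  BaO: 10.14·0.7756 = 7.865 t (target 7.865 t)
  CaO: 61.45·0.5595 + 22.34·0.5768 = 47.27 t (target 47.26 t)
  SiO2: 332.4·0.6325 = 210.2 t (target 210.2 t)
  PbO: 82.28·0.9990 = 82.20 t (target 82.20 t)
  K2O: 55.79·0.6758 = 37.70 t (target 37.70 t)
Glass-mass bookkeeping: the batch minus its LOI: 500.0 t (targets for the oxides total 500.0 t; with the basis standing at 500.0 t — a pure rounding effect).
Summing the batch: Σ batch = 564.4 t; ignition loss, Σ(batch × LOI) = 64.43 t; as yield: glass ÷ batch → 88.58%.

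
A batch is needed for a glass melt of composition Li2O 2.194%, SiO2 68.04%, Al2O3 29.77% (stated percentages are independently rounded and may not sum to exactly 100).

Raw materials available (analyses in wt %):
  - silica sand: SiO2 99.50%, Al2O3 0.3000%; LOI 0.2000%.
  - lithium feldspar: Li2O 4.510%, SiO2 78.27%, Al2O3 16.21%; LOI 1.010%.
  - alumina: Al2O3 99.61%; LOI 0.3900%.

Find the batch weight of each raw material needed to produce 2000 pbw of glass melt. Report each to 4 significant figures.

Batch per 2000 pbw glass melt:
  silica sand: 602.3 pbw
  lithium feldspar: 972.9 pbw
  alumina: 437.6 pbw
Total batch = 2013 pbw; LOI loss = 12.74 pbw; yield = 99.37%

Rounding to four significant digits governs every intermediate as printed — all internal work carries full precision in all steps; every reported figure takes exactly one rounding. The derived quantities, which include ignition loss, the totals, three oxide percentages, net glass mass, the yield, are recomputed at full precision, as given in the problem or the answer, starting from the weights at 2000 pbw of glass.
Oxide mass targets, per 2000 pbw glass melt:
  Li2O: 2.194% × 2000 = 43.88 pbw
  SiO2: 68.04% × 2000 = 1361 pbw
  Al2O3: 29.77% × 2000 = 595.4 pbw
Checking each oxide sum applying the batch weights above, for the quoted basis mass (oxide sums agree with the targets within answer rounding):
  Li2O: 972.9·0.04510 = 43.88 pbw (target 43.88 pbw)
  SiO2: 602.3·0.9950 + 972.9·0.7827 = 1361 pbw (target 1361 pbw)
  Al2O3: 602.3·0.003000 + 972.9·0.1621 + 437.6·0.9961 = 595.4 pbw (target 595.4 pbw)
Glass mass check: Σ batch − LOI loss = 2000 pbw (per-oxide target masses sum to 2000 pbw; versus the stated basis of 2000 pbw — any gap is answer rounding).
Summing the batch: Σ batch = 2013 pbw; loss to ignition Σ batch·LOI = 12.74 pbw; the yield ratio, glass ÷ batch: 99.37%.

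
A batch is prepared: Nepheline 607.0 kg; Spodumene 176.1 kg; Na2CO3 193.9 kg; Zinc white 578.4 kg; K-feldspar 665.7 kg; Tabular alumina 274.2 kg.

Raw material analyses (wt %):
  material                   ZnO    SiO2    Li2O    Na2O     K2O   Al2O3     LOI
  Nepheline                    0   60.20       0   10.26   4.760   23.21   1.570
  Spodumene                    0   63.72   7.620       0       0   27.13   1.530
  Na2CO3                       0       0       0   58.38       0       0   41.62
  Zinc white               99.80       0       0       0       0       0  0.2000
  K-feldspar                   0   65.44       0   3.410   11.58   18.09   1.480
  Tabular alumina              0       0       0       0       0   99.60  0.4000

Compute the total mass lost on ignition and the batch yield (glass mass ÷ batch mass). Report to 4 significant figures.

LOI loss = 105.0 kg; glass = 2390 kg; yield = 95.79%

All arithmetic runs at full precision end to end; values along the way are rounded to four significant digits when displayed; every reported number receives exactly one rounding. Derived quantities (yield, LOI, net glass mass, totals, six oxide percentages) are recomputed in full precision starting from the weights on 2390 kg of glass exactly as printed in question or answer.
Material-by-material LOI:
  Nepheline: 607.0 × 0.01570 = 9.530 kg
  Spodumene: 176.1 × 0.01530 = 2.694 kg
  Na2CO3: 193.9 × 0.4162 = 80.70 kg
  Zinc white: 578.4 × 0.002000 = 1.157 kg
  K-feldspar: 665.7 × 0.01480 = 9.852 kg
  Tabular alumina: 274.2 × 0.004000 = 1.097 kg
Total LOI = 105.0 kg
Glass = batch − LOI = 2495 − 105.0 = 2390 kg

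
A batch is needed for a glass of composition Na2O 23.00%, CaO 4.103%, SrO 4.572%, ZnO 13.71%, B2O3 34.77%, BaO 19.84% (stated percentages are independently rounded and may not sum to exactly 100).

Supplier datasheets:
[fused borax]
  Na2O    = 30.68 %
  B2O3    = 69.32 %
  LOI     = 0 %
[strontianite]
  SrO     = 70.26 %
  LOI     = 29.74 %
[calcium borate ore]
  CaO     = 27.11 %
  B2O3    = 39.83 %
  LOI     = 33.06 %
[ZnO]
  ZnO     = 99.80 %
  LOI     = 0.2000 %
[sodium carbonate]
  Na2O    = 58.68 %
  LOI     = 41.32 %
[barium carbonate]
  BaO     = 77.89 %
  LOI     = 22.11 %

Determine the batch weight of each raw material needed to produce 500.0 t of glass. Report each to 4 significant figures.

Batch per 500.0 t glass:
  fused borax: 207.3 t
  strontianite: 32.54 t
  calcium borate ore: 75.67 t
  ZnO: 68.69 t
  sodium carbonate: 87.59 t
  barium carbonate: 127.4 t
Total batch = 599.2 t; LOI loss = 99.19 t; yield = 83.45%

Values along the way are printed, with 4-significant-figure rounding, in the printout. Each numeric step maintains full precision through the solve — a single rounding completes each reported number. Derived quantities, which include the six compositions, net glass mass, yield, ignition loss, the totals, are re-derived at exact precision, as set out in the problem or answer text, using the weight values for 500.0 t of glass.
Per-oxide target masses for 500.0 t glass:
  Na2O: 23.00% × 500.0 = 115.0 t
  CaO: 4.103% × 500.0 = 20.52 t
  SrO: 4.572% × 500.0 = 22.86 t
  ZnO: 13.71% × 500.0 = 68.55 t
  B2O3: 34.77% × 500.0 = 173.8 t
  BaO: 19.84% × 500.0 = 99.20 t
Checking each oxide sum applying the batch weights above, per the basis as stated (delivered sums recover each target net of answer rounding effects):
  Na2O: 207.3·0.3068 + 87.59·0.5868 = 115.0 t (target 115.0 t)
  CaO: 75.67·0.2711 = 20.51 t (target 20.52 t)
  SrO: 32.54·0.7026 = 22.86 t (target 22.86 t)
  ZnO: 68.69·0.9980 = 68.55 t (target 68.55 t)
  B2O3: 207.3·0.6932 + 75.67·0.3983 = 173.8 t (target 173.8 t)
  BaO: 127.4·0.7789 = 99.23 t (target 99.20 t)
Glass-mass sanity pass: net batch after ignition = 500.0 t (oxide target masses add up to 500.0 t; versus the stated basis of 500.0 t — differing by rounding only).
Total batch = Σ batch = 599.2 t; loss to ignition Σ batch·LOI = 99.19 t; the yield ratio, glass ÷ batch: 83.45%.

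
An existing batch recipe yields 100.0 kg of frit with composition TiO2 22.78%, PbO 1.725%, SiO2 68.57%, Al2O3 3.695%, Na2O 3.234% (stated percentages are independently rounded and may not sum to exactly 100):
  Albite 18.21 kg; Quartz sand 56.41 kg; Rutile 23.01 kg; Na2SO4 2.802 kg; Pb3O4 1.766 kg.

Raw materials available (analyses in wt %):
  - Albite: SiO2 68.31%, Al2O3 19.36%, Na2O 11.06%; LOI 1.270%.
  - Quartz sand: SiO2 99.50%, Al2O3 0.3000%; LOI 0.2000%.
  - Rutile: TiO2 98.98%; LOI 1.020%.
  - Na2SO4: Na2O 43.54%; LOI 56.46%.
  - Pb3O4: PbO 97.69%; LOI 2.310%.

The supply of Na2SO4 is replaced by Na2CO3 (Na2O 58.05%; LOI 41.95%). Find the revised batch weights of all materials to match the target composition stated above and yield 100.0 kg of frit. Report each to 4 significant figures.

Revised batch per 100.0 kg frit:
  Albite: 18.21 kg
  Quartz sand: 56.41 kg
  Rutile: 23.01 kg
  Na2CO3: 2.101 kg
  Pb3O4: 1.766 kg
Total batch = 101.5 kg; LOI loss = 1.501 kg

The whole derivation maintains full precision through the solve; mid-chain values appear rounded to four significant digits across the worked steps; exactly one rounding lands on each reported number. Derived quantities, including ignition loss, the five compositions, totals, net glass mass, yield, are carried from the batch weights at 100.0 kg of glass at full float precision, as written in the problem or answer text.
Oxide-by-oxide targets in 100.0 kg frit:
  TiO2: 22.78% × 100.0 = 22.78 kg
  PbO: 1.725% × 100.0 = 1.725 kg
  SiO2: 68.57% × 100.0 = 68.57 kg
  Al2O3: 3.695% × 100.0 = 3.695 kg
  Na2O: 3.234% × 100.0 = 3.234 kg
Mass-balance tally per oxide from the weights as reported, versus the basis set out (sums match the target masses modulo rounding of the values):
  TiO2: 23.01·0.9898 = 22.78 kg (target 22.78 kg)
  PbO: 1.766·0.9769 = 1.725 kg (target 1.725 kg)
  SiO2: 18.21·0.6831 + 56.41·0.9950 = 68.57 kg (target 68.57 kg)
  Al2O3: 18.21·0.1936 + 56.41·0.003000 = 3.695 kg (target 3.695 kg)
  Na2O: 18.21·0.1106 + 2.101·0.5805 = 3.234 kg (target 3.234 kg)
Mass balance on the glass: total charge less LOI = 100.0 kg (the Σ of target masses is 100.0 kg; versus the stated basis of 100.0 kg — any gap is answer rounding).
Total batch = Σ batch = 101.5 kg; loss to ignition Σ batch·LOI = 1.501 kg; as yield: glass ÷ batch → 98.52%.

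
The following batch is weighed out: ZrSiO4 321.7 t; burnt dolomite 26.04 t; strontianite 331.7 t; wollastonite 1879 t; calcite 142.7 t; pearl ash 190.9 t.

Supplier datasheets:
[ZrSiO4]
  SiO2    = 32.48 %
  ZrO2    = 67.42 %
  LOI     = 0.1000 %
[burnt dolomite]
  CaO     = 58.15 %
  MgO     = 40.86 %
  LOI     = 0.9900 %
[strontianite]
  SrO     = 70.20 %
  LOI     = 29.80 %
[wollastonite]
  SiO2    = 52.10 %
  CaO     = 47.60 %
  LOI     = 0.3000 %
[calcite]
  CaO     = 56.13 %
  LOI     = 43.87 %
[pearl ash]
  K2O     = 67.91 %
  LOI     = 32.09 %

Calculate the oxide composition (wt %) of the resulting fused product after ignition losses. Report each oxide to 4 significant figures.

Glass mass = 2663 t (batch 2892 − LOI 228.9).
Composition: SiO2 40.68%, ZrO2 8.144%, K2O 4.868%, CaO 37.16%, MgO 0.3995%, SrO 8.744%

Mid-chain values appear with 4-significant-figure rounding when written out; the working math carries full precision all the way through; a single rounding completes each reported result — all derived quantities are rebuilt from the weighed amounts for 2663 t of glass at full precision (the totals, LOI, yield, six oxide percentages, glass mass), precisely as stated by the question or the answer.
Mass of each oxide from the mix:
  SiO2: 321.7·0.3248 + 1879·0.5210 = 1083 t
  ZrO2: 321.7·0.6742 = 216.9 t
  K2O: 190.9·0.6791 = 129.6 t
  CaO: 26.04·0.5815 + 1879·0.4760 + 142.7·0.5613 = 989.6 t
  MgO: 26.04·0.4086 = 10.64 t
  SrO: 331.7·0.7020 = 232.9 t
LOI: 321.7·0.001000 + 26.04·0.009900 + 331.7·0.2980 + 1879·0.003000 + 142.7·0.4387 + 190.9·0.3209 = 228.9 t
Resulting glass, batch − LOI: 2892 − 228.9 = 2663 t (equal to the oxide-mass sum)
percent by weight: oxide/glass ×100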